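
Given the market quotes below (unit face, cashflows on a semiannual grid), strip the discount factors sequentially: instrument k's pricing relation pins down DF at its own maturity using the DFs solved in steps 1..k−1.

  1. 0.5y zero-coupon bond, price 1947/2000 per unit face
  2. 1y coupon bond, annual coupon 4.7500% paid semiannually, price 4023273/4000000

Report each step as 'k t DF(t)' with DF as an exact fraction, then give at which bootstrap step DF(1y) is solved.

1 1/2 1947/2000
2 1 9599/10000
DF(1y) is solved at step 2

step 1 [0.5y] zero: DF = P = 1947/2000 ≈ 0.973500
step 2 [1y] bond c/2=19/800: DF=(4023273/4000000 − 19/800·(0.973500))/(1+19/800) = 9599/10000 ≈ 0.959900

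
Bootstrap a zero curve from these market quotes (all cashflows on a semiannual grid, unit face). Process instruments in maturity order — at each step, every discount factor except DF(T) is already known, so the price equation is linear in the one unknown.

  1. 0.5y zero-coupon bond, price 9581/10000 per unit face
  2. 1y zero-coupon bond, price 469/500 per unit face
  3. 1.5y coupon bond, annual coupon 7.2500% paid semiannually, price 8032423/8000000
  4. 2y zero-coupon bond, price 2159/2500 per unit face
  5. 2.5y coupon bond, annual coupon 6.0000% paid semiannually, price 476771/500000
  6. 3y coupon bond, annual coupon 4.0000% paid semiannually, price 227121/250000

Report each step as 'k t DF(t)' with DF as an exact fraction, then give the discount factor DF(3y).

step 1 [0.5y] zero: DF = P = 9581/10000 ≈ 0.958100
step 2 [1y] zero: DF = P = 469/500 ≈ 0.938000
step 3 [1.5y] bond c/2=29/800: DF=(8032423/8000000 − 29/800·(0.958100+0.938000))/(1+29/800) = 4513/5000 ≈ 0.902600
step 4 [2y] zero: DF = P = 2159/2500 ≈ 0.863600
step 5 [2.5y] bond c/2=3/100: DF=(476771/500000 − 3/100·(0.958100+0.938000+0.902600+0.863600))/(1+3/100) = 8191/10000 ≈ 0.819100
step 6 [3y] bond c/2=1/50: DF=(227121/250000 − 1/50·(0.958100+0.938000+0.902600+0.863600+0.819100))/(1+1/50) = 2007/2500 ≈ 0.802800

1 1/2 9581/10000
2 1 469/500
3 3/2 4513/5000
4 2 2159/2500
5 5/2 8191/10000
6 3 2007/2500
DF(3y) = 2007/2500 ≈ 0.802800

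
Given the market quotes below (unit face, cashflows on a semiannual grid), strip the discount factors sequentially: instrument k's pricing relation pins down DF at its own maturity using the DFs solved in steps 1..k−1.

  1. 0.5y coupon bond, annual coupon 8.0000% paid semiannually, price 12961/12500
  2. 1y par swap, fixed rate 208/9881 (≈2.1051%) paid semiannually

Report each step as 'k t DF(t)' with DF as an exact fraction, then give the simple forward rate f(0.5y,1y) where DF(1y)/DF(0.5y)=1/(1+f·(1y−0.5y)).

step 1 [0.5y] bond c/2=1/25: DF=(12961/12500 − 1/25·(0))/(1+1/25) = 997/1000 ≈ 0.997000
step 2 [1y] swap r/2=104/9881: DF=(1 − 104/9881·(0.997000))/(1+104/9881) = 612/625 ≈ 0.979200

1 1/2 997/1000
2 1 612/625
f(0.5y,1y) = ((997/1000)/(612/625) − 1)/(1/2) = 89/2448 ≈ 3.6356%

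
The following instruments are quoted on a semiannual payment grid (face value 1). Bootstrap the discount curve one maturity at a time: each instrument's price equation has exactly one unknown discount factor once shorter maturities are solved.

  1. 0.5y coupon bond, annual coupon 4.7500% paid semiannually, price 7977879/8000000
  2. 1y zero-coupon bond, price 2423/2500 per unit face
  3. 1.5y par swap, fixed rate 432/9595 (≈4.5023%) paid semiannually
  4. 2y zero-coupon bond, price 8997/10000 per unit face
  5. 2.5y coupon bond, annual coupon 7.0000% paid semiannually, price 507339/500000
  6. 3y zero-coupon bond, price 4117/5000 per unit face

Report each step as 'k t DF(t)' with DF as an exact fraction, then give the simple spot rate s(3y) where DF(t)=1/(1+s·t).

step 1 [0.5y] bond c/2=19/800: DF=(7977879/8000000 − 19/800·(0))/(1+19/800) = 9741/10000 ≈ 0.974100
step 2 [1y] zero: DF = P = 2423/2500 ≈ 0.969200
step 3 [1.5y] swap r/2=216/9595: DF=(1 − 216/9595·(0.974100+0.969200))/(1+216/9595) = 1169/1250 ≈ 0.935200
step 4 [2y] zero: DF = P = 8997/10000 ≈ 0.899700
step 5 [2.5y] bond c/2=7/200: DF=(507339/500000 − 7/200·(0.974100+0.969200+0.935200+0.899700))/(1+7/200) = 4263/5000 ≈ 0.852600
step 6 [3y] zero: DF = P = 4117/5000 ≈ 0.823400

1 1/2 9741/10000
2 1 2423/2500
3 3/2 1169/1250
4 2 8997/10000
5 5/2 4263/5000
6 3 4117/5000
s(3y) = (1/(4117/5000) − 1)/(3) = 883/12351 ≈ 7.1492%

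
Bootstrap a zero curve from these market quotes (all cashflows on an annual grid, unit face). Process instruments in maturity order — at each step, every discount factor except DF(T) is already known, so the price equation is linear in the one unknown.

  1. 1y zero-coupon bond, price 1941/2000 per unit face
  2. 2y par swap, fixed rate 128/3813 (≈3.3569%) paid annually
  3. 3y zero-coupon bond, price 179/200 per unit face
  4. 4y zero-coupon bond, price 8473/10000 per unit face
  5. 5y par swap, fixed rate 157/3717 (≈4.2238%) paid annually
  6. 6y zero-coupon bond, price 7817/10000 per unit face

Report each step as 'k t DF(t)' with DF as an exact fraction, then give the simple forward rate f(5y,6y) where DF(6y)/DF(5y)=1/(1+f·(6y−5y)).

step 1 [1y] zero: DF = P = 1941/2000 ≈ 0.970500
step 2 [2y] swap r/1=128/3813: DF=(1 − 128/3813·(0.970500))/(1+128/3813) = 117/125 ≈ 0.936000
step 3 [3y] zero: DF = P = 179/200 ≈ 0.895000
step 4 [4y] zero: DF = P = 8473/10000 ≈ 0.847300
step 5 [5y] swap r/1=157/3717: DF=(1 − 157/3717·(0.970500+0.936000+0.895000+0.847300))/(1+157/3717) = 2029/2500 ≈ 0.811600
step 6 [6y] zero: DF = P = 7817/10000 ≈ 0.781700

1 1 1941/2000
2 2 117/125
3 3 179/200
4 4 8473/10000
5 5 2029/2500
6 6 7817/10000
f(5y,6y) = ((2029/2500)/(7817/10000) − 1)/(1) = 299/7817 ≈ 3.8250%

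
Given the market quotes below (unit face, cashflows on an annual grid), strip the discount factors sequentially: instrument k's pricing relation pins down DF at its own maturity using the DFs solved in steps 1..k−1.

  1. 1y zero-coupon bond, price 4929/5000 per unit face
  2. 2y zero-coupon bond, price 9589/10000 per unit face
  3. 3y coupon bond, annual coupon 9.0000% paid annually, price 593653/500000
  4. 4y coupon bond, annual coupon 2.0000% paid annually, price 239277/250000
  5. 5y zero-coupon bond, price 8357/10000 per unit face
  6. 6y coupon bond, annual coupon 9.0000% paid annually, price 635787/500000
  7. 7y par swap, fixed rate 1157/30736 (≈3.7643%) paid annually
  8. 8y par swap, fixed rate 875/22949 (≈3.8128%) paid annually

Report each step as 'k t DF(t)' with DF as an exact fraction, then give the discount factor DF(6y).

step 1 [1y] zero: DF = P = 4929/5000 ≈ 0.985800
step 2 [2y] zero: DF = P = 9589/10000 ≈ 0.958900
step 3 [3y] bond c/1=9/100: DF=(593653/500000 − 9/100·(0.985800+0.958900))/(1+9/100) = 9287/10000 ≈ 0.928700
step 4 [4y] bond c/1=1/50: DF=(239277/250000 − 1/50·(0.985800+0.958900+0.928700))/(1+1/50) = 441/500 ≈ 0.882000
step 5 [5y] zero: DF = P = 8357/10000 ≈ 0.835700
step 6 [6y] bond c/1=9/100: DF=(635787/500000 − 9/100·(0.985800+0.958900+0.928700+0.882000+0.835700))/(1+9/100) = 63/80 ≈ 0.787500
step 7 [7y] swap r/1=1157/30736: DF=(1 − 1157/30736·(0.985800+0.958900+0.928700+0.882000+0.835700+0.787500))/(1+1157/30736) = 3843/5000 ≈ 0.768600
step 8 [8y] swap r/1=875/22949: DF=(1 − 875/22949·(0.985800+0.958900+0.928700+0.882000+0.835700+0.787500+0.768600))/(1+875/22949) = 59/80 ≈ 0.737500

1 1 4929/5000
2 2 9589/10000
3 3 9287/10000
4 4 441/500
5 5 8357/10000
6 6 63/80
7 7 3843/5000
8 8 59/80
DF(6y) = 63/80 ≈ 0.787500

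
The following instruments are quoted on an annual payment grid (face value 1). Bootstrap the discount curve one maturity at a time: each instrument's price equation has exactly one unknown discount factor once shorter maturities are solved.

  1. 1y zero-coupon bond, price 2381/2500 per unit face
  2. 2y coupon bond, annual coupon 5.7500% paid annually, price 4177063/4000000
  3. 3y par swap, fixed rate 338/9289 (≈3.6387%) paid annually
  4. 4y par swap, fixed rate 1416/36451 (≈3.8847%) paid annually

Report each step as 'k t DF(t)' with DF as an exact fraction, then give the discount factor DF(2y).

step 1 [1y] zero: DF = P = 2381/2500 ≈ 0.952400
step 2 [2y] bond c/1=23/400: DF=(4177063/4000000 − 23/400·(0.952400))/(1+23/400) = 9357/10000 ≈ 0.935700
step 3 [3y] swap r/1=338/9289: DF=(1 − 338/9289·(0.952400+0.935700))/(1+338/9289) = 4493/5000 ≈ 0.898600
step 4 [4y] swap r/1=1416/36451: DF=(1 − 1416/36451·(0.952400+0.935700+0.898600))/(1+1416/36451) = 1073/1250 ≈ 0.858400

1 1 2381/2500
2 2 9357/10000
3 3 4493/5000
4 4 1073/1250
DF(2y) = 9357/10000 ≈ 0.935700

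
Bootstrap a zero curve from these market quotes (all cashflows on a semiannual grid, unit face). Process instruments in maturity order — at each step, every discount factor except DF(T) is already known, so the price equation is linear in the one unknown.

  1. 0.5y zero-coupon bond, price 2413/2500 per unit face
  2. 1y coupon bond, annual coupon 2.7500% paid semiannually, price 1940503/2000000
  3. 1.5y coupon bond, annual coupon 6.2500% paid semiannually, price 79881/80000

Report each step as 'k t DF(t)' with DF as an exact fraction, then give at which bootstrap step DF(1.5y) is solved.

step 1 [0.5y] zero: DF = P = 2413/2500 ≈ 0.965200
step 2 [1y] bond c/2=11/800: DF=(1940503/2000000 − 11/800·(0.965200))/(1+11/800) = 118/125 ≈ 0.944000
step 3 [1.5y] bond c/2=1/32: DF=(79881/80000 − 1/32·(0.965200+0.944000))/(1+1/32) = 569/625 ≈ 0.910400

1 1/2 2413/2500
2 1 118/125
3 3/2 569/625
DF(1.5y) is solved at step 3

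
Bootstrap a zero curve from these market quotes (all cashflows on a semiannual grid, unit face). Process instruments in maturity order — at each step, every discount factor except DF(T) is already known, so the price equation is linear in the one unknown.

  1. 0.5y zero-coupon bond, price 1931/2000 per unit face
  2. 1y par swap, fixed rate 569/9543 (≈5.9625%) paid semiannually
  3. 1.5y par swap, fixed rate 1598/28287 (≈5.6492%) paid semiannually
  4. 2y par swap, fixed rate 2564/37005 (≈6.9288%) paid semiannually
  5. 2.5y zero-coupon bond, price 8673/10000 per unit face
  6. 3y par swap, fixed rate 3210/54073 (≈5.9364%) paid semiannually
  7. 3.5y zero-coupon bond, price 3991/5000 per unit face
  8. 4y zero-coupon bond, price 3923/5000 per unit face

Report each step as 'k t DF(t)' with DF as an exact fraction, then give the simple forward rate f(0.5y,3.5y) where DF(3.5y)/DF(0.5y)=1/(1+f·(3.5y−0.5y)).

step 1 [0.5y] zero: DF = P = 1931/2000 ≈ 0.965500
step 2 [1y] swap r/2=569/19086: DF=(1 − 569/19086·(0.965500))/(1+569/19086) = 9431/10000 ≈ 0.943100
step 3 [1.5y] swap r/2=799/28287: DF=(1 − 799/28287·(0.965500+0.943100))/(1+799/28287) = 9201/10000 ≈ 0.920100
step 4 [2y] swap r/2=1282/37005: DF=(1 − 1282/37005·(0.965500+0.943100+0.920100))/(1+1282/37005) = 4359/5000 ≈ 0.871800
step 5 [2.5y] zero: DF = P = 8673/10000 ≈ 0.867300
step 6 [3y] swap r/2=1605/54073: DF=(1 − 1605/54073·(0.965500+0.943100+0.920100+0.871800+0.867300))/(1+1605/54073) = 1679/2000 ≈ 0.839500
step 7 [3.5y] zero: DF = P = 3991/5000 ≈ 0.798200
step 8 [4y] zero: DF = P = 3923/5000 ≈ 0.784600

1 1/2 1931/2000
2 1 9431/10000
3 3/2 9201/10000
4 2 4359/5000
5 5/2 8673/10000
6 3 1679/2000
7 7/2 3991/5000
8 4 3923/5000
f(0.5y,3.5y) = ((1931/2000)/(3991/5000) − 1)/(3) = 1673/23946 ≈ 6.9866%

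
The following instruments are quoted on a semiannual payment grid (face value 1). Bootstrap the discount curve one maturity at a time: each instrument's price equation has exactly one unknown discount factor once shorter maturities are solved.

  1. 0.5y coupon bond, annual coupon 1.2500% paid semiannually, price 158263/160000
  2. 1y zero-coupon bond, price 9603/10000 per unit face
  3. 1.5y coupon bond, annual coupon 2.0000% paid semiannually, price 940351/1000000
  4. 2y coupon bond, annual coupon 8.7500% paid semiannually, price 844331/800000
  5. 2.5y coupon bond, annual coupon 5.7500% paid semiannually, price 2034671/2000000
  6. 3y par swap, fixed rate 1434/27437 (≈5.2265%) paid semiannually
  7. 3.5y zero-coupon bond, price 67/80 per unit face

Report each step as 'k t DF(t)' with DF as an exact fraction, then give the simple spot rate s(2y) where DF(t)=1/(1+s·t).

step 1 [0.5y] bond c/2=1/160: DF=(158263/160000 − 1/160·(0))/(1+1/160) = 983/1000 ≈ 0.983000
step 2 [1y] zero: DF = P = 9603/10000 ≈ 0.960300
step 3 [1.5y] bond c/2=1/100: DF=(940351/1000000 − 1/100·(0.983000+0.960300))/(1+1/100) = 4559/5000 ≈ 0.911800
step 4 [2y] bond c/2=7/160: DF=(844331/800000 − 7/160·(0.983000+0.960300+0.911800))/(1+7/160) = 1783/2000 ≈ 0.891500
step 5 [2.5y] bond c/2=23/800: DF=(2034671/2000000 − 23/800·(0.983000+0.960300+0.911800+0.891500))/(1+23/800) = 4421/5000 ≈ 0.884200
step 6 [3y] swap r/2=717/27437: DF=(1 − 717/27437·(0.983000+0.960300+0.911800+0.891500+0.884200))/(1+717/27437) = 4283/5000 ≈ 0.856600
step 7 [3.5y] zero: DF = P = 67/80 ≈ 0.837500

1 1/2 983/1000
2 1 9603/10000
3 3/2 4559/5000
4 2 1783/2000
5 5/2 4421/5000
6 3 4283/5000
7 7/2 67/80
s(2y) = (1/(1783/2000) − 1)/(2) = 217/3566 ≈ 6.0852%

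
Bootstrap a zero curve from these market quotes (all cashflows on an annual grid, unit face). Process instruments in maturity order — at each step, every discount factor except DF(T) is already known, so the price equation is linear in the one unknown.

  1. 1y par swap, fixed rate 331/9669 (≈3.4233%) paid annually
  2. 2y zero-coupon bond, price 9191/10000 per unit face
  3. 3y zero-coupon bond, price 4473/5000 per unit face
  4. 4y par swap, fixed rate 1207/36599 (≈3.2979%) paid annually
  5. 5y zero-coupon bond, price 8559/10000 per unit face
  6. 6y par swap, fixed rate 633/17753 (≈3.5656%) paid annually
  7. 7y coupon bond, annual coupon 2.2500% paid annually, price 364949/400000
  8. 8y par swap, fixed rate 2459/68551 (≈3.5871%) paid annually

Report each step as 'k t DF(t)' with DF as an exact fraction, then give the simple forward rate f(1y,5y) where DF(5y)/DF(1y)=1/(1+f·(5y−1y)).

1 1 9669/10000
2 2 9191/10000
3 3 4473/5000
4 4 8793/10000
5 5 8559/10000
6 6 8101/10000
7 7 7751/10000
8 8 7541/10000
f(1y,5y) = ((9669/10000)/(8559/10000) − 1)/(4) = 185/5706 ≈ 3.2422%

step 1 [1y] swap r/1=331/9669: DF=(1 − 331/9669·(0))/(1+331/9669) = 9669/10000 ≈ 0.966900
step 2 [2y] zero: DF = P = 9191/10000 ≈ 0.919100
step 3 [3y] zero: DF = P = 4473/5000 ≈ 0.894600
step 4 [4y] swap r/1=1207/36599: DF=(1 − 1207/36599·(0.966900+0.919100+0.894600))/(1+1207/36599) = 8793/10000 ≈ 0.879300
step 5 [5y] zero: DF = P = 8559/10000 ≈ 0.855900
step 6 [6y] swap r/1=633/17753: DF=(1 − 633/17753·(0.966900+0.919100+0.894600+0.879300+0.855900))/(1+633/17753) = 8101/10000 ≈ 0.810100
step 7 [7y] bond c/1=9/400: DF=(364949/400000 − 9/400·(0.966900+0.919100+0.894600+0.879300+0.855900+0.810100))/(1+9/400) = 7751/10000 ≈ 0.775100
step 8 [8y] swap r/1=2459/68551: DF=(1 − 2459/68551·(0.966900+0.919100+0.894600+0.879300+0.855900+0.810100+0.775100))/(1+2459/68551) = 7541/10000 ≈ 0.754100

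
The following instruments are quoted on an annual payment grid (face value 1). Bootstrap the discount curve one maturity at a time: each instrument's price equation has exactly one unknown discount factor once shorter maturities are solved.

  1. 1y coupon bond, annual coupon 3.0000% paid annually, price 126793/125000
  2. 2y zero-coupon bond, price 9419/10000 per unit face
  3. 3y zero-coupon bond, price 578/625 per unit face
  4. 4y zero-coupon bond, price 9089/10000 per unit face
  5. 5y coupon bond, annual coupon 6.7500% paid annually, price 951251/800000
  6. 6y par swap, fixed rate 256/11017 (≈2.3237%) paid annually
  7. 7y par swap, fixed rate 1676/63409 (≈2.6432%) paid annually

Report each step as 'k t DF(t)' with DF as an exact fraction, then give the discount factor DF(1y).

step 1 [1y] bond c/1=3/100: DF=(126793/125000 − 3/100·(0))/(1+3/100) = 1231/1250 ≈ 0.984800
step 2 [2y] zero: DF = P = 9419/10000 ≈ 0.941900
step 3 [3y] zero: DF = P = 578/625 ≈ 0.924800
step 4 [4y] zero: DF = P = 9089/10000 ≈ 0.908900
step 5 [5y] bond c/1=27/400: DF=(951251/800000 − 27/400·(0.984800+0.941900+0.924800+0.908900))/(1+27/400) = 8761/10000 ≈ 0.876100
step 6 [6y] swap r/1=256/11017: DF=(1 − 256/11017·(0.984800+0.941900+0.924800+0.908900+0.876100))/(1+256/11017) = 109/125 ≈ 0.872000
step 7 [7y] swap r/1=1676/63409: DF=(1 − 1676/63409·(0.984800+0.941900+0.924800+0.908900+0.876100+0.872000))/(1+1676/63409) = 2081/2500 ≈ 0.832400

1 1 1231/1250
2 2 9419/10000
3 3 578/625
4 4 9089/10000
5 5 8761/10000
6 6 109/125
7 7 2081/2500
DF(1y) = 1231/1250 ≈ 0.984800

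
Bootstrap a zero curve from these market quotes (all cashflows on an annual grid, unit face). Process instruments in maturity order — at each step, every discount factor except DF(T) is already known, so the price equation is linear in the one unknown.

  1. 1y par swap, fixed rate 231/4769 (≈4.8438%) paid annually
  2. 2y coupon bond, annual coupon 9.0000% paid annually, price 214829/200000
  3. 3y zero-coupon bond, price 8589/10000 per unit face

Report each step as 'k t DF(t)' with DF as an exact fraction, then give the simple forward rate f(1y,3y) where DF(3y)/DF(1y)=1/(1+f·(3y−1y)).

step 1 [1y] swap r/1=231/4769: DF=(1 − 231/4769·(0))/(1+231/4769) = 4769/5000 ≈ 0.953800
step 2 [2y] bond c/1=9/100: DF=(214829/200000 − 9/100·(0.953800))/(1+9/100) = 9067/10000 ≈ 0.906700
step 3 [3y] zero: DF = P = 8589/10000 ≈ 0.858900

1 1 4769/5000
2 2 9067/10000
3 3 8589/10000
f(1y,3y) = ((4769/5000)/(8589/10000) − 1)/(2) = 949/17178 ≈ 5.5245%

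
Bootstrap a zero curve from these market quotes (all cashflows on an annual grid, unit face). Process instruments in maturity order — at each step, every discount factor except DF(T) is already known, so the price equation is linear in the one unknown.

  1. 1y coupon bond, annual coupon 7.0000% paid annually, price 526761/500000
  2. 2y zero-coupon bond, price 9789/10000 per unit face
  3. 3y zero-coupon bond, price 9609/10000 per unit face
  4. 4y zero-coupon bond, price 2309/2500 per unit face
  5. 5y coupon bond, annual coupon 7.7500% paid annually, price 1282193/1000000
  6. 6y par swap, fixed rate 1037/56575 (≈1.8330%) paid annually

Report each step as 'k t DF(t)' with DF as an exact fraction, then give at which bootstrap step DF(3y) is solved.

step 1 [1y] bond c/1=7/100: DF=(526761/500000 − 7/100·(0))/(1+7/100) = 4923/5000 ≈ 0.984600
step 2 [2y] zero: DF = P = 9789/10000 ≈ 0.978900
step 3 [3y] zero: DF = P = 9609/10000 ≈ 0.960900
step 4 [4y] zero: DF = P = 2309/2500 ≈ 0.923600
step 5 [5y] bond c/1=31/400: DF=(1282193/1000000 − 31/400·(0.984600+0.978900+0.960900+0.923600))/(1+31/400) = 2283/2500 ≈ 0.913200
step 6 [6y] swap r/1=1037/56575: DF=(1 − 1037/56575·(0.984600+0.978900+0.960900+0.923600+0.913200))/(1+1037/56575) = 8963/10000 ≈ 0.896300

1 1 4923/5000
2 2 9789/10000
3 3 9609/10000
4 4 2309/2500
5 5 2283/2500
6 6 8963/10000
DF(3y) is solved at step 3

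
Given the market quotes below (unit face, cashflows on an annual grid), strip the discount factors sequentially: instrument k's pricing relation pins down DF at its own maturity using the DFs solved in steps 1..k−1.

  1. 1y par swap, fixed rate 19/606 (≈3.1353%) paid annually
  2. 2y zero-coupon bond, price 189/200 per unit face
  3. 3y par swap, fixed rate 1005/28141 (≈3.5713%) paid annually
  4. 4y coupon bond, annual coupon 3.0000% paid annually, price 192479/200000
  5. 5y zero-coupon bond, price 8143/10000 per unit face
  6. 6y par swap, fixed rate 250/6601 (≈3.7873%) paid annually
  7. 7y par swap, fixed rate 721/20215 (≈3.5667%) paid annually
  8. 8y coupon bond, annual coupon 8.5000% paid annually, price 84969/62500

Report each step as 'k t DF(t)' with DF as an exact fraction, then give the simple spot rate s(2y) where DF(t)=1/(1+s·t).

step 1 [1y] swap r/1=19/606: DF=(1 − 19/606·(0))/(1+19/606) = 606/625 ≈ 0.969600
step 2 [2y] zero: DF = P = 189/200 ≈ 0.945000
step 3 [3y] swap r/1=1005/28141: DF=(1 − 1005/28141·(0.969600+0.945000))/(1+1005/28141) = 1799/2000 ≈ 0.899500
step 4 [4y] bond c/1=3/100: DF=(192479/200000 − 3/100·(0.969600+0.945000+0.899500))/(1+3/100) = 2131/2500 ≈ 0.852400
step 5 [5y] zero: DF = P = 8143/10000 ≈ 0.814300
step 6 [6y] swap r/1=250/6601: DF=(1 − 250/6601·(0.969600+0.945000+0.899500+0.852400+0.814300))/(1+250/6601) = 4/5 ≈ 0.800000
step 7 [7y] swap r/1=721/20215: DF=(1 − 721/20215·(0.969600+0.945000+0.899500+0.852400+0.814300+0.800000))/(1+721/20215) = 7837/10000 ≈ 0.783700
step 8 [8y] bond c/1=17/200: DF=(84969/62500 − 17/200·(0.969600+0.945000+0.899500+0.852400+0.814300+0.800000+0.783700))/(1+17/200) = 7779/10000 ≈ 0.777900

1 1 606/625
2 2 189/200
3 3 1799/2000
4 4 2131/2500
5 5 8143/10000
6 6 4/5
7 7 7837/10000
8 8 7779/10000
s(2y) = (1/(189/200) − 1)/(2) = 11/378 ≈ 2.9101%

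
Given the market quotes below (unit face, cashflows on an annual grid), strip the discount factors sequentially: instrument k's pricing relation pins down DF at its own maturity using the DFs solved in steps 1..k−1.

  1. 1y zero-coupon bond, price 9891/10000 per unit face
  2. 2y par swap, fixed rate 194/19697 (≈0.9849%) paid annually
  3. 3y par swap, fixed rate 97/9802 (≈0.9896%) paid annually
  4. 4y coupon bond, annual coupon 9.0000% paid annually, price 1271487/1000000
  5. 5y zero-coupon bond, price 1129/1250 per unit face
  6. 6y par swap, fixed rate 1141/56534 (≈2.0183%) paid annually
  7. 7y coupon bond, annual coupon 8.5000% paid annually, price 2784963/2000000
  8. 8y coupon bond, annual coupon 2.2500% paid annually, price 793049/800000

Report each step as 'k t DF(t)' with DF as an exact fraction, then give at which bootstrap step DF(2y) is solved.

1 1 9891/10000
2 2 4903/5000
3 3 9709/10000
4 4 9237/10000
5 5 1129/1250
6 6 8859/10000
7 7 1681/2000
8 8 4133/5000
DF(2y) is solved at step 2

step 1 [1y] zero: DF = P = 9891/10000 ≈ 0.989100
step 2 [2y] swap r/1=194/19697: DF=(1 − 194/19697·(0.989100))/(1+194/19697) = 4903/5000 ≈ 0.980600
step 3 [3y] swap r/1=97/9802: DF=(1 − 97/9802·(0.989100+0.980600))/(1+97/9802) = 9709/10000 ≈ 0.970900
step 4 [4y] bond c/1=9/100: DF=(1271487/1000000 − 9/100·(0.989100+0.980600+0.970900))/(1+9/100) = 9237/10000 ≈ 0.923700
step 5 [5y] zero: DF = P = 1129/1250 ≈ 0.903200
step 6 [6y] swap r/1=1141/56534: DF=(1 − 1141/56534·(0.989100+0.980600+0.970900+0.923700+0.903200))/(1+1141/56534) = 8859/10000 ≈ 0.885900
step 7 [7y] bond c/1=17/200: DF=(2784963/2000000 − 17/200·(0.989100+0.980600+0.970900+0.923700+0.903200+0.885900))/(1+17/200) = 1681/2000 ≈ 0.840500
step 8 [8y] bond c/1=9/400: DF=(793049/800000 − 9/400·(0.989100+0.980600+0.970900+0.923700+0.903200+0.885900+0.840500))/(1+9/400) = 4133/5000 ≈ 0.826600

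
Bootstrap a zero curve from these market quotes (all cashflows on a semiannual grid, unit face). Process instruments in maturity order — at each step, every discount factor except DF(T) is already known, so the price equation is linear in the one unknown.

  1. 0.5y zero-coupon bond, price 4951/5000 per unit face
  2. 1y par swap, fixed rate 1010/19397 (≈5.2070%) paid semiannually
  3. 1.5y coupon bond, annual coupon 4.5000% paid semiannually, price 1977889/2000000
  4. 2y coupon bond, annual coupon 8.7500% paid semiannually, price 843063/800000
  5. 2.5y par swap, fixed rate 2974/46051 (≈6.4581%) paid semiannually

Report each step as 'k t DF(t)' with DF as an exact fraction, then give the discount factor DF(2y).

step 1 [0.5y] zero: DF = P = 4951/5000 ≈ 0.990200
step 2 [1y] swap r/2=505/19397: DF=(1 − 505/19397·(0.990200))/(1+505/19397) = 1899/2000 ≈ 0.949500
step 3 [1.5y] bond c/2=9/400: DF=(1977889/2000000 − 9/400·(0.990200+0.949500))/(1+9/400) = 1849/2000 ≈ 0.924500
step 4 [2y] bond c/2=7/160: DF=(843063/800000 − 7/160·(0.990200+0.949500+0.924500))/(1+7/160) = 556/625 ≈ 0.889600
step 5 [2.5y] swap r/2=1487/46051: DF=(1 − 1487/46051·(0.990200+0.949500+0.924500+0.889600))/(1+1487/46051) = 8513/10000 ≈ 0.851300

1 1/2 4951/5000
2 1 1899/2000
3 3/2 1849/2000
4 2 556/625
5 5/2 8513/10000
DF(2y) = 556/625 ≈ 0.889600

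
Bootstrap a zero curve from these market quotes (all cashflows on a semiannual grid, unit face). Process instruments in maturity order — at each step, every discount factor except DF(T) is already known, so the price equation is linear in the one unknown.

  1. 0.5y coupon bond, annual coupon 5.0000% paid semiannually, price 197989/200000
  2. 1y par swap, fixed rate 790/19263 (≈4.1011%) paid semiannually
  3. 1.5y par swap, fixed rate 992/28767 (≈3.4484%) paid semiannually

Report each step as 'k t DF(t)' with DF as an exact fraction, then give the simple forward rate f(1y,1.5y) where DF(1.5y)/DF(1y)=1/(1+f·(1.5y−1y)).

1 1/2 4829/5000
2 1 1921/2000
3 3/2 594/625
f(1y,1.5y) = ((1921/2000)/(594/625) − 1)/(1/2) = 101/4752 ≈ 2.1254%

step 1 [0.5y] bond c/2=1/40: DF=(197989/200000 − 1/40·(0))/(1+1/40) = 4829/5000 ≈ 0.965800
step 2 [1y] swap r/2=395/19263: DF=(1 − 395/19263·(0.965800))/(1+395/19263) = 1921/2000 ≈ 0.960500
step 3 [1.5y] swap r/2=496/28767: DF=(1 − 496/28767·(0.965800+0.960500))/(1+496/28767) = 594/625 ≈ 0.950400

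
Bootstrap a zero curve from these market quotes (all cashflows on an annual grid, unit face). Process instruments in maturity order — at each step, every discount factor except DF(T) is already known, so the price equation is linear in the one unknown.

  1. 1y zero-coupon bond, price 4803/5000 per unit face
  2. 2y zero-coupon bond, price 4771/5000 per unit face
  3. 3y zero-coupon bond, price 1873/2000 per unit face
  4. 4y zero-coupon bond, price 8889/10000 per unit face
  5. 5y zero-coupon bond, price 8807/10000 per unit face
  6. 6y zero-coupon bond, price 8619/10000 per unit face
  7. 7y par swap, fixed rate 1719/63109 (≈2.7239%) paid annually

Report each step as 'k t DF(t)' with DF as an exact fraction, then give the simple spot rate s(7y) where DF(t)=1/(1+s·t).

step 1 [1y] zero: DF = P = 4803/5000 ≈ 0.960600
step 2 [2y] zero: DF = P = 4771/5000 ≈ 0.954200
step 3 [3y] zero: DF = P = 1873/2000 ≈ 0.936500
step 4 [4y] zero: DF = P = 8889/10000 ≈ 0.888900
step 5 [5y] zero: DF = P = 8807/10000 ≈ 0.880700
step 6 [6y] zero: DF = P = 8619/10000 ≈ 0.861900
step 7 [7y] swap r/1=1719/63109: DF=(1 − 1719/63109·(0.960600+0.954200+0.936500+0.888900+0.880700+0.861900))/(1+1719/63109) = 8281/10000 ≈ 0.828100

1 1 4803/5000
2 2 4771/5000
3 3 1873/2000
4 4 8889/10000
5 5 8807/10000
6 6 8619/10000
7 7 8281/10000
s(7y) = (1/(8281/10000) − 1)/(7) = 1719/57967 ≈ 2.9655%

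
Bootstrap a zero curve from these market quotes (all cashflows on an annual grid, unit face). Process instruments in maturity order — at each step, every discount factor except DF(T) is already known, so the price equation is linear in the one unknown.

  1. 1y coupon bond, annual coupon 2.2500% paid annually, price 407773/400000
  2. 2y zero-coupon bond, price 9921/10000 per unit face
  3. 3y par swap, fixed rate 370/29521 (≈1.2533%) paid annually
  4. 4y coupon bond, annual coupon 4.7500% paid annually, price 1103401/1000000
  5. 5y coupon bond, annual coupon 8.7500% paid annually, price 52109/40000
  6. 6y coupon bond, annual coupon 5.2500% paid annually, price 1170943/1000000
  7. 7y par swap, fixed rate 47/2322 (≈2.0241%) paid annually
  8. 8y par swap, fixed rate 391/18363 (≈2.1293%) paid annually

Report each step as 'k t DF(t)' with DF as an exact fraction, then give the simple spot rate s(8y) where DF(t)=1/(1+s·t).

step 1 [1y] bond c/1=9/400: DF=(407773/400000 − 9/400·(0))/(1+9/400) = 997/1000 ≈ 0.997000
step 2 [2y] zero: DF = P = 9921/10000 ≈ 0.992100
step 3 [3y] swap r/1=370/29521: DF=(1 − 370/29521·(0.997000+0.992100))/(1+370/29521) = 963/1000 ≈ 0.963000
step 4 [4y] bond c/1=19/400: DF=(1103401/1000000 − 19/400·(0.997000+0.992100+0.963000))/(1+19/400) = 1839/2000 ≈ 0.919500
step 5 [5y] bond c/1=7/80: DF=(52109/40000 − 7/80·(0.997000+0.992100+0.963000+0.919500))/(1+7/80) = 554/625 ≈ 0.886400
step 6 [6y] bond c/1=21/400: DF=(1170943/1000000 − 21/400·(0.997000+0.992100+0.963000+0.919500+0.886400))/(1+21/400) = 547/625 ≈ 0.875200
step 7 [7y] swap r/1=47/2322: DF=(1 − 47/2322·(0.997000+0.992100+0.963000+0.919500+0.886400+0.875200))/(1+47/2322) = 2171/2500 ≈ 0.868400
step 8 [8y] swap r/1=391/18363: DF=(1 − 391/18363·(0.997000+0.992100+0.963000+0.919500+0.886400+0.875200+0.868400))/(1+391/18363) = 2109/2500 ≈ 0.843600

1 1 997/1000
2 2 9921/10000
3 3 963/1000
4 4 1839/2000
5 5 554/625
6 6 547/625
7 7 2171/2500
8 8 2109/2500
s(8y) = (1/(2109/2500) − 1)/(8) = 391/16872 ≈ 2.3174%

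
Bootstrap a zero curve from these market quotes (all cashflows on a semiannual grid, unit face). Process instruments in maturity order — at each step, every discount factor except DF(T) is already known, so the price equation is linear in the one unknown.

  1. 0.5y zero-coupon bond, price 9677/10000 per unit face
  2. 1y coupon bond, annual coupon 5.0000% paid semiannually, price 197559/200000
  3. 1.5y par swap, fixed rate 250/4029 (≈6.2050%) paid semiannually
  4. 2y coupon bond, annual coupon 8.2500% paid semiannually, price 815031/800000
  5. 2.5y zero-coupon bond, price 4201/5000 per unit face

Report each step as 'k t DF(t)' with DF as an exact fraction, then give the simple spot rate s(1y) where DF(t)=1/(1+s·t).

1 1/2 9677/10000
2 1 9401/10000
3 3/2 73/80
4 2 8667/10000
5 5/2 4201/5000
s(1y) = (1/(9401/10000) − 1)/(1) = 599/9401 ≈ 6.3717%

step 1 [0.5y] zero: DF = P = 9677/10000 ≈ 0.967700
step 2 [1y] bond c/2=1/40: DF=(197559/200000 − 1/40·(0.967700))/(1+1/40) = 9401/10000 ≈ 0.940100
step 3 [1.5y] swap r/2=125/4029: DF=(1 − 125/4029·(0.967700+0.940100))/(1+125/4029) = 73/80 ≈ 0.912500
step 4 [2y] bond c/2=33/800: DF=(815031/800000 − 33/800·(0.967700+0.940100+0.912500))/(1+33/800) = 8667/10000 ≈ 0.866700
step 5 [2.5y] zero: DF = P = 4201/5000 ≈ 0.840200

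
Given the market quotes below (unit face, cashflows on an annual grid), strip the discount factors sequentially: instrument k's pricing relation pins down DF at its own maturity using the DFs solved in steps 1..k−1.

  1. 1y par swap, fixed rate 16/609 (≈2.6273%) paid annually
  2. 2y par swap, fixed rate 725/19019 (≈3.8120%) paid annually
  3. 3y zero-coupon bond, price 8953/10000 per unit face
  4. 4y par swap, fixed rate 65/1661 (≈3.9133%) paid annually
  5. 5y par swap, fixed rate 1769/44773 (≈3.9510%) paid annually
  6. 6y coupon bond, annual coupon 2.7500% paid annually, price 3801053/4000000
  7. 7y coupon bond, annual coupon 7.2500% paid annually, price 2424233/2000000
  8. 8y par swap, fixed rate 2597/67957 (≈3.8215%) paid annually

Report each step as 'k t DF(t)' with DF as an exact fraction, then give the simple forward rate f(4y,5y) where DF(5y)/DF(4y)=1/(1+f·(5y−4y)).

step 1 [1y] swap r/1=16/609: DF=(1 − 16/609·(0))/(1+16/609) = 609/625 ≈ 0.974400
step 2 [2y] swap r/1=725/19019: DF=(1 − 725/19019·(0.974400))/(1+725/19019) = 371/400 ≈ 0.927500
step 3 [3y] zero: DF = P = 8953/10000 ≈ 0.895300
step 4 [4y] swap r/1=65/1661: DF=(1 − 65/1661·(0.974400+0.927500+0.895300))/(1+65/1661) = 857/1000 ≈ 0.857000
step 5 [5y] swap r/1=1769/44773: DF=(1 − 1769/44773·(0.974400+0.927500+0.895300+0.857000))/(1+1769/44773) = 8231/10000 ≈ 0.823100
step 6 [6y] bond c/1=11/400: DF=(3801053/4000000 − 11/400·(0.974400+0.927500+0.895300+0.857000+0.823100))/(1+11/400) = 161/200 ≈ 0.805000
step 7 [7y] bond c/1=29/400: DF=(2424233/2000000 − 29/400·(0.974400+0.927500+0.895300+0.857000+0.823100+0.805000))/(1+29/400) = 7731/10000 ≈ 0.773100
step 8 [8y] swap r/1=2597/67957: DF=(1 − 2597/67957·(0.974400+0.927500+0.895300+0.857000+0.823100+0.805000+0.773100))/(1+2597/67957) = 7403/10000 ≈ 0.740300

1 1 609/625
2 2 371/400
3 3 8953/10000
4 4 857/1000
5 5 8231/10000
6 6 161/200
7 7 7731/10000
8 8 7403/10000
f(4y,5y) = ((857/1000)/(8231/10000) − 1)/(1) = 339/8231 ≈ 4.1186%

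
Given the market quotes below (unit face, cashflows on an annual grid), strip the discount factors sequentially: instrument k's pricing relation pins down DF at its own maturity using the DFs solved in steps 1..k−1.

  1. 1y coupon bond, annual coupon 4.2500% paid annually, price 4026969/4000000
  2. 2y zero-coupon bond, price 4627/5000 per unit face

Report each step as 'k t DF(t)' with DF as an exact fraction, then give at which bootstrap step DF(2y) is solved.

step 1 [1y] bond c/1=17/400: DF=(4026969/4000000 − 17/400·(0))/(1+17/400) = 9657/10000 ≈ 0.965700
step 2 [2y] zero: DF = P = 4627/5000 ≈ 0.925400

1 1 9657/10000
2 2 4627/5000
DF(2y) is solved at step 2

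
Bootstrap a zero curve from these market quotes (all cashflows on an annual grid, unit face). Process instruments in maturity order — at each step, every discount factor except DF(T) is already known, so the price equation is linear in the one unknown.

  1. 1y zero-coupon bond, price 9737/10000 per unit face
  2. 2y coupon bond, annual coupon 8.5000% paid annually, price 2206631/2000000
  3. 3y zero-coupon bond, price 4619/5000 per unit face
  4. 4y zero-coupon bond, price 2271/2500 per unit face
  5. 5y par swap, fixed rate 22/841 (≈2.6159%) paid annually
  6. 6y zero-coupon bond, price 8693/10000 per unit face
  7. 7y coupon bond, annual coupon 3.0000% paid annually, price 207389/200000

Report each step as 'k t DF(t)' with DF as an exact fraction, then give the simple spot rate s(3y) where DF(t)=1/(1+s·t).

1 1 9737/10000
2 2 4703/5000
3 3 4619/5000
4 4 2271/2500
5 5 879/1000
6 6 8693/10000
7 7 8467/10000
s(3y) = (1/(4619/5000) − 1)/(3) = 127/4619 ≈ 2.7495%

step 1 [1y] zero: DF = P = 9737/10000 ≈ 0.973700
step 2 [2y] bond c/1=17/200: DF=(2206631/2000000 − 17/200·(0.973700))/(1+17/200) = 4703/5000 ≈ 0.940600
step 3 [3y] zero: DF = P = 4619/5000 ≈ 0.923800
step 4 [4y] zero: DF = P = 2271/2500 ≈ 0.908400
step 5 [5y] swap r/1=22/841: DF=(1 − 22/841·(0.973700+0.940600+0.923800+0.908400))/(1+22/841) = 879/1000 ≈ 0.879000
step 6 [6y] zero: DF = P = 8693/10000 ≈ 0.869300
step 7 [7y] bond c/1=3/100: DF=(207389/200000 − 3/100·(0.973700+0.940600+0.923800+0.908400+0.879000+0.869300))/(1+3/100) = 8467/10000 ≈ 0.846700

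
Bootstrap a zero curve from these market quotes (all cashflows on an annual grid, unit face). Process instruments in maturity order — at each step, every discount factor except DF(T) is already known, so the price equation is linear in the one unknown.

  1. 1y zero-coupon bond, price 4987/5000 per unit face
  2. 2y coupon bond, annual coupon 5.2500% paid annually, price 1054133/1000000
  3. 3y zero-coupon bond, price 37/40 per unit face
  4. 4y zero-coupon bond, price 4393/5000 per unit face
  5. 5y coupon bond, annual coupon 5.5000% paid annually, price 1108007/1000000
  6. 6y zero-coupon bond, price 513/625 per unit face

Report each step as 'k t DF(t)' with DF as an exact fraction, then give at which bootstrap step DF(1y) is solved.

step 1 [1y] zero: DF = P = 4987/5000 ≈ 0.997400
step 2 [2y] bond c/1=21/400: DF=(1054133/1000000 − 21/400·(0.997400))/(1+21/400) = 4759/5000 ≈ 0.951800
step 3 [3y] zero: DF = P = 37/40 ≈ 0.925000
step 4 [4y] zero: DF = P = 4393/5000 ≈ 0.878600
step 5 [5y] bond c/1=11/200: DF=(1108007/1000000 − 11/200·(0.997400+0.951800+0.925000+0.878600))/(1+11/200) = 4273/5000 ≈ 0.854600
step 6 [6y] zero: DF = P = 513/625 ≈ 0.820800

1 1 4987/5000
2 2 4759/5000
3 3 37/40
4 4 4393/5000
5 5 4273/5000
6 6 513/625
DF(1y) is solved at step 1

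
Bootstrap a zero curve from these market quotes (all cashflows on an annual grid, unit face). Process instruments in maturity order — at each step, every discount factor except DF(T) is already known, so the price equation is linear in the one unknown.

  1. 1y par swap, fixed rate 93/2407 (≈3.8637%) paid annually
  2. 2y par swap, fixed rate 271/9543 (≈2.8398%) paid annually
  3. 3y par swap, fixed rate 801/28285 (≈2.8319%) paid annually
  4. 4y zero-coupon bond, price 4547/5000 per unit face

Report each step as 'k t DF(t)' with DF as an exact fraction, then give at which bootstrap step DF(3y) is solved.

step 1 [1y] swap r/1=93/2407: DF=(1 − 93/2407·(0))/(1+93/2407) = 2407/2500 ≈ 0.962800
step 2 [2y] swap r/1=271/9543: DF=(1 − 271/9543·(0.962800))/(1+271/9543) = 4729/5000 ≈ 0.945800
step 3 [3y] swap r/1=801/28285: DF=(1 − 801/28285·(0.962800+0.945800))/(1+801/28285) = 9199/10000 ≈ 0.919900
step 4 [4y] zero: DF = P = 4547/5000 ≈ 0.909400

1 1 2407/2500
2 2 4729/5000
3 3 9199/10000
4 4 4547/5000
DF(3y) is solved at step 3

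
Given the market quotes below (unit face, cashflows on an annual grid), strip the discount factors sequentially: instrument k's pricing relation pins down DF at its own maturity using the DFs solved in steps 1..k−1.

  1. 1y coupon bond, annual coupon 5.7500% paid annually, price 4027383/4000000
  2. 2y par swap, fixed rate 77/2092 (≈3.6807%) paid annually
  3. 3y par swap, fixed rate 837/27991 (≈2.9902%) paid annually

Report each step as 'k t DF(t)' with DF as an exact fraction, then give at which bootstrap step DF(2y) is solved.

1 1 9521/10000
2 2 9307/10000
3 3 9163/10000
DF(2y) is solved at step 2

step 1 [1y] bond c/1=23/400: DF=(4027383/4000000 − 23/400·(0))/(1+23/400) = 9521/10000 ≈ 0.952100
step 2 [2y] swap r/1=77/2092: DF=(1 − 77/2092·(0.952100))/(1+77/2092) = 9307/10000 ≈ 0.930700
step 3 [3y] swap r/1=837/27991: DF=(1 − 837/27991·(0.952100+0.930700))/(1+837/27991) = 9163/10000 ≈ 0.916300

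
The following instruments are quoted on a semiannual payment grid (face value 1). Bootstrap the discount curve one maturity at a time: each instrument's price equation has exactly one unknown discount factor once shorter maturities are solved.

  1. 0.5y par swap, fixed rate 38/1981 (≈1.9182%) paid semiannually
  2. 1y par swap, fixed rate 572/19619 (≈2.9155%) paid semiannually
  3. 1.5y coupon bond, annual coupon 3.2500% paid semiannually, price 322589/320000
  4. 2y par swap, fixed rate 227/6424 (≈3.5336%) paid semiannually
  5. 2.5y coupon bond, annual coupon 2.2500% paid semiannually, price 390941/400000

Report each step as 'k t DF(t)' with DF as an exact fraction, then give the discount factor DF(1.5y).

1 1/2 1981/2000
2 1 4857/5000
3 3/2 4803/5000
4 2 9319/10000
5 5/2 2309/2500
DF(1.5y) = 4803/5000 ≈ 0.960600

step 1 [0.5y] swap r/2=19/1981: DF=(1 − 19/1981·(0))/(1+19/1981) = 1981/2000 ≈ 0.990500
step 2 [1y] swap r/2=286/19619: DF=(1 − 286/19619·(0.990500))/(1+286/19619) = 4857/5000 ≈ 0.971400
step 3 [1.5y] bond c/2=13/800: DF=(322589/320000 − 13/800·(0.990500+0.971400))/(1+13/800) = 4803/5000 ≈ 0.960600
step 4 [2y] swap r/2=227/12848: DF=(1 − 227/12848·(0.990500+0.971400+0.960600))/(1+227/12848) = 9319/10000 ≈ 0.931900
step 5 [2.5y] bond c/2=9/800: DF=(390941/400000 − 9/800·(0.990500+0.971400+0.960600+0.931900))/(1+9/800) = 2309/2500 ≈ 0.923600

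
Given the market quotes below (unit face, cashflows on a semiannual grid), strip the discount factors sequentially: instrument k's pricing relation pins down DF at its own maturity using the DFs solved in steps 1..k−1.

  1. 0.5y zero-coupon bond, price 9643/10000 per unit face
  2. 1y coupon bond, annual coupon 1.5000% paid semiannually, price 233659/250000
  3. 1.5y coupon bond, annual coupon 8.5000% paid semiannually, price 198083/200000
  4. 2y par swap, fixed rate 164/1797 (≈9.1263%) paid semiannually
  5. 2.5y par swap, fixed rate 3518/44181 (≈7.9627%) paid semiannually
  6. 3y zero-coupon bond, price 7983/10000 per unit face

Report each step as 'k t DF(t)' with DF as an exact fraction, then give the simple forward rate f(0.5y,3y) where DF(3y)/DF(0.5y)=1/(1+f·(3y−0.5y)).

step 1 [0.5y] zero: DF = P = 9643/10000 ≈ 0.964300
step 2 [1y] bond c/2=3/400: DF=(233659/250000 − 3/400·(0.964300))/(1+3/400) = 1841/2000 ≈ 0.920500
step 3 [1.5y] bond c/2=17/400: DF=(198083/200000 − 17/400·(0.964300+0.920500))/(1+17/400) = 2183/2500 ≈ 0.873200
step 4 [2y] swap r/2=82/1797: DF=(1 − 82/1797·(0.964300+0.920500+0.873200))/(1+82/1797) = 209/250 ≈ 0.836000
step 5 [2.5y] swap r/2=1759/44181: DF=(1 − 1759/44181·(0.964300+0.920500+0.873200+0.836000))/(1+1759/44181) = 8241/10000 ≈ 0.824100
step 6 [3y] zero: DF = P = 7983/10000 ≈ 0.798300

1 1/2 9643/10000
2 1 1841/2000
3 3/2 2183/2500
4 2 209/250
5 5/2 8241/10000
6 3 7983/10000
f(0.5y,3y) = ((9643/10000)/(7983/10000) − 1)/(5/2) = 664/7983 ≈ 8.3177%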